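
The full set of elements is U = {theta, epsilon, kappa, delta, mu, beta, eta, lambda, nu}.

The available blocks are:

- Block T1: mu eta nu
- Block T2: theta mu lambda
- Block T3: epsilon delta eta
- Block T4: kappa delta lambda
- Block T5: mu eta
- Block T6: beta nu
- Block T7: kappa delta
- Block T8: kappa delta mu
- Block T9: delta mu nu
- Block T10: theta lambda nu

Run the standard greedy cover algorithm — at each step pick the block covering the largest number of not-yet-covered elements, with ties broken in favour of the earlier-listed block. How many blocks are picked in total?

5

Greedy: pick T1 (covers 3 new) → pick T4 (covers 3 new) → pick T2 (covers 1 new) → pick T3 (covers 1 new) → pick T6 (covers 1 new). Total picks: 5.
(The true minimum cover uses only 4 blocks, so greedy is not optimal here.)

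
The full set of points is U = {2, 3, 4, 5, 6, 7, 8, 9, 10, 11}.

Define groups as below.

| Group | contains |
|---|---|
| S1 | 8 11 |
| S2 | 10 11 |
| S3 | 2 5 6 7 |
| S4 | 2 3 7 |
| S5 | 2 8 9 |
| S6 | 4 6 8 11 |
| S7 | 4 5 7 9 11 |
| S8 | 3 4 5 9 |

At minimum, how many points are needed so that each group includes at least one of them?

H = {2, 9, 11} meets every group (each contains at least one member of H), and |H| = 3.
No choice of 2 points meets every group, so 3 is the minimum.

3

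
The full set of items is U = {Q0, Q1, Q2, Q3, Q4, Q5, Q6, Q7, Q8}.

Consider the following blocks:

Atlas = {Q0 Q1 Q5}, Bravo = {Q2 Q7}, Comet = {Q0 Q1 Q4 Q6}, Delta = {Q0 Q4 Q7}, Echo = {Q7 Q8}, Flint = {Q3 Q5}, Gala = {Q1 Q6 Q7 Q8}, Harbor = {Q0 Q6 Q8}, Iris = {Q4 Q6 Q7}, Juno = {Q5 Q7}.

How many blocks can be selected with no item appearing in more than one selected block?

3

Comet, Echo, Flint are pairwise disjoint (Comet={Q0,Q1,Q4,Q6}; Echo={Q7,Q8}; Flint={Q3,Q5}).
Every remaining block overlaps one of these, and no 4 of the listed blocks are pairwise disjoint, so 3 is the maximum.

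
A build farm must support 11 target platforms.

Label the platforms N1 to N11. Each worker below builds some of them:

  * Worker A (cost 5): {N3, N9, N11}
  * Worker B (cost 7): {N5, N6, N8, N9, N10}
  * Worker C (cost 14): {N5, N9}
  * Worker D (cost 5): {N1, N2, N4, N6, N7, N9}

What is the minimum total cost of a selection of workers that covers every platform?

17

A, B, D together cover every platform (A ∪ B ∪ D = {N1, N2, N3, N4, N5, N6, N7, N8, N9, N10, N11}); total cost 5 + 7 + 5 = 17.
No covering selection has total cost below 17.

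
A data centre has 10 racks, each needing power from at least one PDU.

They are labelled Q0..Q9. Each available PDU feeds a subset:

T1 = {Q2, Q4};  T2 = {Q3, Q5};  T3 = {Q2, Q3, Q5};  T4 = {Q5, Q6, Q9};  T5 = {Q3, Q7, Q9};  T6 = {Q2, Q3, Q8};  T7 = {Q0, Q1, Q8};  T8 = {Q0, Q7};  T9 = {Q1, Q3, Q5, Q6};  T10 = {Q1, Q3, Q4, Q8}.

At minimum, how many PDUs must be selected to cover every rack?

4

T1 and T4 and T5 and T7 together: T1 ∪ T4 ∪ T5 ∪ T7 = {Q0, Q1, Q2, Q3, Q4, Q5, Q6, Q7, Q8, Q9} — every rack is covered.
No 3 of the 10 PDUs cover everything (all 120 combinations miss at least one rack), so 4 is optimal.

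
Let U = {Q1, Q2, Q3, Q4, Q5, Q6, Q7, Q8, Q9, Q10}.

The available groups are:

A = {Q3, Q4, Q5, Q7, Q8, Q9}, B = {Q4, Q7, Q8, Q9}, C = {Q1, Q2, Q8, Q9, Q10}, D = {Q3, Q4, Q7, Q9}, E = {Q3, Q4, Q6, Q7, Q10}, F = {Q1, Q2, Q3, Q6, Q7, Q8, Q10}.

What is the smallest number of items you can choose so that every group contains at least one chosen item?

Take H = {Q3, Q9}. Each listed group contains at least one of these, so H is a hitting set of size 2.
No single item lies in every group, so at least 2 are needed and 2 is optimal.

2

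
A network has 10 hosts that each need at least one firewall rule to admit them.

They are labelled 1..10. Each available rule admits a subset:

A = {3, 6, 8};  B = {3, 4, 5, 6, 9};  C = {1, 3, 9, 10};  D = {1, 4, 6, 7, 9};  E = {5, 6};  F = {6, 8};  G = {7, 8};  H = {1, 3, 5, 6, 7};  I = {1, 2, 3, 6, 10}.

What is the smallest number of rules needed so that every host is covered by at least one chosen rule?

Take {B, G, I}. Their union is {1, 2, 3, 4, 5, 6, 7, 8, 9, 10}, which is all 10 hosts.
Only I contains 2, so I is forced; the remaining 5 hosts need at least 2 more rules (each remaining rule adds at most 3) — so at least 3 rules are needed, and 3 is optimal.

3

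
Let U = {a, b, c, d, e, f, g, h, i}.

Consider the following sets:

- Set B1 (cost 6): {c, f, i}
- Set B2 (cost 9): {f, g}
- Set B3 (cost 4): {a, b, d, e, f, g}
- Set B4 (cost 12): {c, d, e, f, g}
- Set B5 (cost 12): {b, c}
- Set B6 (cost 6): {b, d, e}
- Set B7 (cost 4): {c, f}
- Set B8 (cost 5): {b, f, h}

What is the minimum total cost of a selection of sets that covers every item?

15

B1, B3, B8 together cover every item (B1 ∪ B3 ∪ B8 = {a, b, c, d, e, f, g, h, i}); total cost 6 + 4 + 5 = 15.
No covering selection has total cost below 15.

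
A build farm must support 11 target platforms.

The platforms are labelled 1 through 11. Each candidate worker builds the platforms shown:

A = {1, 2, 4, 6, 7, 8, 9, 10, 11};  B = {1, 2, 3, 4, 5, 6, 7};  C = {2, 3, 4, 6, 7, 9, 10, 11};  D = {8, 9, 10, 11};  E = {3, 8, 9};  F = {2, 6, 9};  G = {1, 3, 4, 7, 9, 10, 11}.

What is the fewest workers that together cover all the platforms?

2

A and B together: A ∪ B = {1, 2, 3, 4, 5, 6, 7, 8, 9, 10, 11} — every platform is covered.
No single worker has all 11 platforms (the largest, A, has 9), so 2 is optimal.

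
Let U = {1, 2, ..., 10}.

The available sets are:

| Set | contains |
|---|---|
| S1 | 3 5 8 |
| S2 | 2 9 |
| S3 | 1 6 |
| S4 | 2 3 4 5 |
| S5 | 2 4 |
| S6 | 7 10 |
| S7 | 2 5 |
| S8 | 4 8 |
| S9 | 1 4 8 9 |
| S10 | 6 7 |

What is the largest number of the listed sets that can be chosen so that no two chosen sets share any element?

S1, S3, S5, S6 are pairwise disjoint (S1={3,5,8}; S3={1,6}; S5={2,4}; S6={7,10}).
Every remaining set overlaps one of these, and no 5 of the listed sets are pairwise disjoint, so 4 is the maximum.

4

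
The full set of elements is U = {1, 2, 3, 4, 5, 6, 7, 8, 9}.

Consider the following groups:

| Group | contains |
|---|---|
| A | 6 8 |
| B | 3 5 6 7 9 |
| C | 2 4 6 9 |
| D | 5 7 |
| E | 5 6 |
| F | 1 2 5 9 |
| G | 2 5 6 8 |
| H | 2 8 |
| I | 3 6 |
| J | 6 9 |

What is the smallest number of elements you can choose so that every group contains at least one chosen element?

3

The 3 elements {2, 6, 7} hit every group.
The groups D, H, J are pairwise disjoint, so any hitting set needs a separate element for each — at least 3. Hence 3 is optimal.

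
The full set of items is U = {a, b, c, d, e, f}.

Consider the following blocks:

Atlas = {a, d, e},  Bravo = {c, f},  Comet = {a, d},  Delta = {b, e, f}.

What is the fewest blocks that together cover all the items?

Atlas and Bravo and Delta together: Atlas ∪ Bravo ∪ Delta = {a, b, c, d, e, f} — every item is covered.
Only Delta contains b, so Delta is forced; the remaining 3 items need at least 2 more blocks (each remaining block adds at most 2) — so at least 3 blocks are needed, and 3 is optimal.

3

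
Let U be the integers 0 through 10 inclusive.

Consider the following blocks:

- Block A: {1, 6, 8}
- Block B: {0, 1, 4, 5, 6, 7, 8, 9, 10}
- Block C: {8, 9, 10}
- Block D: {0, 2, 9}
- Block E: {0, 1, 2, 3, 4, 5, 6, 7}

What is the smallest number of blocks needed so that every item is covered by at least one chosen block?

2

Take {C, E}. Their union is {0, 1, 2, 3, 4, 5, 6, 7, 8, 9, 10}, which is all 11 items.
No single block has all 11 items (the largest, B, has 9), so 2 is optimal.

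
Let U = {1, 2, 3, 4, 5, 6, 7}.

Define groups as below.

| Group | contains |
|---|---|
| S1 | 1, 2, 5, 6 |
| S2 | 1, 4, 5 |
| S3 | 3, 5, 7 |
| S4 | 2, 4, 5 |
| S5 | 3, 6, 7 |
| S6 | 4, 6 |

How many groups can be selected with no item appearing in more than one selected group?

S4, S5 are pairwise disjoint (S4={2,4,5}; S5={3,6,7}).
Every remaining group overlaps one of these, and no 3 of the listed groups are pairwise disjoint, so 2 is the maximum.

2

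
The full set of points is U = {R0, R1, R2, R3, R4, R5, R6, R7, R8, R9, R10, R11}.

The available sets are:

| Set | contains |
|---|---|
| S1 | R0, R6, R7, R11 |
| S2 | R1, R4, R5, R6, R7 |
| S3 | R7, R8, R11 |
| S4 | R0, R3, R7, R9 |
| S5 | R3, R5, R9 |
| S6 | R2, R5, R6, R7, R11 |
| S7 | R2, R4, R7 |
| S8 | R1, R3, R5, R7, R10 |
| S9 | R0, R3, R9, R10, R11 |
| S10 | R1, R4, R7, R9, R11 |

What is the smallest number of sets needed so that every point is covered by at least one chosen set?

S3 and S6 and S9 and S10 together: S3 ∪ S6 ∪ S9 ∪ S10 = {R0, R1, R2, R3, R4, R5, R6, R7, R8, R9, R10, R11} — every point is covered.
Only S3 contains R8, so S3 is forced; the remaining 9 points need at least 3 more sets (each remaining set adds at most 4) — so at least 4 sets are needed, and 4 is optimal.

4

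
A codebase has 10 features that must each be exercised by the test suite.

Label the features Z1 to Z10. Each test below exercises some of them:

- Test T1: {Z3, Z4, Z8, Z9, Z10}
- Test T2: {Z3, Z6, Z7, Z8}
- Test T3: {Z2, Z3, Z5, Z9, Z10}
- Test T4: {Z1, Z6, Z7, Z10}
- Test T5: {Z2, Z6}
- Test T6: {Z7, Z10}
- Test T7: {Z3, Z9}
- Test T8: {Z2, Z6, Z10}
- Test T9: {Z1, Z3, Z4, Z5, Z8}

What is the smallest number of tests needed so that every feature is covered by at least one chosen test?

3

T3 and T4 and T9 together: T3 ∪ T4 ∪ T9 = {Z1, Z2, Z3, Z4, Z5, Z6, Z7, Z8, Z9, Z10} — every feature is covered.
No 2 of the 9 tests cover everything (all 36 combinations miss at least one feature), so 3 is optimal.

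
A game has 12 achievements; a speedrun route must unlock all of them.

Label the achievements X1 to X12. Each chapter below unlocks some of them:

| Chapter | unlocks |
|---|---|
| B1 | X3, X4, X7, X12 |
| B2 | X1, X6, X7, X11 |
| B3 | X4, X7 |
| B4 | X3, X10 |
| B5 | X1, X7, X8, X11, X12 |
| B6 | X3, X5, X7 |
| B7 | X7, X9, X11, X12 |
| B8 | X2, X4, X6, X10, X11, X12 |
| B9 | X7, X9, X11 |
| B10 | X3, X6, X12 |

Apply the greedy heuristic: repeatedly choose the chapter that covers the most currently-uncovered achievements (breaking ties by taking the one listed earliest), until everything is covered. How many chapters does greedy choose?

4

Greedy: pick B8 (covers 6 new) → pick B5 (covers 3 new) → pick B6 (covers 2 new) → pick B7 (covers 1 new). Total picks: 4.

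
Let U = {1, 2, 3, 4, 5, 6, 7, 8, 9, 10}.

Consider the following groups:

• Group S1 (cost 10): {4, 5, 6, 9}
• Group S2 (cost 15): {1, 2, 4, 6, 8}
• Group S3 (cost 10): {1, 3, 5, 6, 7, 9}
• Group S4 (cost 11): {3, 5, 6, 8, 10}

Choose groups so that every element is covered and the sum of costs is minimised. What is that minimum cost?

S2, S3, S4 together cover every element (S2 ∪ S3 ∪ S4 = {1, 2, 3, 4, 5, 6, 7, 8, 9, 10}); total cost 15 + 10 + 11 = 36.
No covering selection has total cost below 36.

36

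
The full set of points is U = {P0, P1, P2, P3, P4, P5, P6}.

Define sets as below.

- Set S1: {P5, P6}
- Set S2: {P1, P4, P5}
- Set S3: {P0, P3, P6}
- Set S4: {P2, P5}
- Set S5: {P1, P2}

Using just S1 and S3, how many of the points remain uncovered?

Union of S1, S3 = {P0, P3, P5, P6}.
Not covered: P1, P2, P4 — 3 points.

3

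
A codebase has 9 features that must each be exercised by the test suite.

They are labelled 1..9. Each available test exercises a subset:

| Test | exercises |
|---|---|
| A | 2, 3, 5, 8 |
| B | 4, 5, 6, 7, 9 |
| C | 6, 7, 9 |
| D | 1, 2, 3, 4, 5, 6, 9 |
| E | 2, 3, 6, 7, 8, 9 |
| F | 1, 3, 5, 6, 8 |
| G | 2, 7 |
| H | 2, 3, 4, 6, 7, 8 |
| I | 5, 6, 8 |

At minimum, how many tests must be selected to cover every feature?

Take {D, E}. Their union is {1, 2, 3, 4, 5, 6, 7, 8, 9}, which is all 9 features.
No single test has all 9 features (the largest, D, has 7), so 2 is optimal.

2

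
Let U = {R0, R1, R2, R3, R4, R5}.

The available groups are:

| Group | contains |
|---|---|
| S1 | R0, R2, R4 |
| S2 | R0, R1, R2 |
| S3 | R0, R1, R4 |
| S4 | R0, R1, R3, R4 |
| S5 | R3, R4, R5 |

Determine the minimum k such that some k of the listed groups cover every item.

2

Take {S2, S5}. Their union is {R0, R1, R2, R3, R4, R5}, which is all 6 items.
No single group has all 6 items (the largest, S4, has 4), so 2 is optimal.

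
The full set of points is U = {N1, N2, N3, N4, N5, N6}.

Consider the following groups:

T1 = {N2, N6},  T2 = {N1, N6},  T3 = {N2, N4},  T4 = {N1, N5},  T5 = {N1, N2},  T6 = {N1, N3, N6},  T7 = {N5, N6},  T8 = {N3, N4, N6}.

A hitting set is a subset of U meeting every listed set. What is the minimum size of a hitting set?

3

The 3 points {N2, N5, N6} hit every group.
No choice of 2 points meets every group, so 3 is the minimum.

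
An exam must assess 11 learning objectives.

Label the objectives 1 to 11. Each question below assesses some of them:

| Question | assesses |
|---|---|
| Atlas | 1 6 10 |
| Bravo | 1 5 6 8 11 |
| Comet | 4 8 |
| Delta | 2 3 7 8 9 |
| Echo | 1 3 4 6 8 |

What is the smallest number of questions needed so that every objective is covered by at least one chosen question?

4

Atlas and Bravo and Delta and Echo together: Atlas ∪ Bravo ∪ Delta ∪ Echo = {1, 2, 3, 4, 5, 6, 7, 8, 9, 10, 11} — every objective is covered.
No 3 of the 5 questions cover everything (all 10 combinations miss at least one objective), so 4 is optimal.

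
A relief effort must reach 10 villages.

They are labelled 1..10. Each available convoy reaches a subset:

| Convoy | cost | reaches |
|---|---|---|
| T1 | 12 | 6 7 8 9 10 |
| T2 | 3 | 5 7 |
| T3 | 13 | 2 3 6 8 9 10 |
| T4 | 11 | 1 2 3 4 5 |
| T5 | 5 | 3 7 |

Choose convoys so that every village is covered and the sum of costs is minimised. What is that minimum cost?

T1, T4 together cover every village (T1 ∪ T4 = {1, 2, 3, 4, 5, 6, 7, 8, 9, 10}); total cost 12 + 11 = 23.
The greedy pick T2, T3, T4 costs 27; no covering selection beats 23.

23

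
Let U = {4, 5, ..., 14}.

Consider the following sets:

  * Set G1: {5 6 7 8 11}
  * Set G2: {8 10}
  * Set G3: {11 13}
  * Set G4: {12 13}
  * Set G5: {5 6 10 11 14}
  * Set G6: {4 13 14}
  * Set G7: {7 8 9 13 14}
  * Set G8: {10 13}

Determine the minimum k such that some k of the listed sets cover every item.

Take {G4, G5, G6, G7}. Their union is {4, 5, 6, 7, 8, 9, 10, 11, 12, 13, 14}, which is all 11 items.
No 3 of the 8 sets cover everything (all 56 combinations miss at least one item), so 4 is optimal.

4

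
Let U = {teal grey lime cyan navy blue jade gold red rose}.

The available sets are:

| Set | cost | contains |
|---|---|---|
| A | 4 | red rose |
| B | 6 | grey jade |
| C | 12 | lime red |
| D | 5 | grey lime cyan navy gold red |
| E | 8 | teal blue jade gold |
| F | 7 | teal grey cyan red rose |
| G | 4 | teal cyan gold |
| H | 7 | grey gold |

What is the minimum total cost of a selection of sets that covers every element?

17

A, D, E together cover every element (A ∪ D ∪ E = {teal, grey, lime, cyan, navy, blue, jade, gold, red, rose}); total cost 4 + 5 + 8 = 17.
No covering selection has total cost below 17.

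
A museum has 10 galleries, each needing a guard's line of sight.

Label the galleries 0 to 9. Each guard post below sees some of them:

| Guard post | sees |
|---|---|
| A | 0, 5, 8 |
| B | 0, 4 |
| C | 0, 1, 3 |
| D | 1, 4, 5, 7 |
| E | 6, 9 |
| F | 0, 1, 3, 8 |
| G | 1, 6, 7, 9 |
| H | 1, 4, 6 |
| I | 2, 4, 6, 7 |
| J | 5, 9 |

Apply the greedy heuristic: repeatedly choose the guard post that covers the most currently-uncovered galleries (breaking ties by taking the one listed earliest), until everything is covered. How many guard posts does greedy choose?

4

Greedy: pick D (covers 4 new) → pick F (covers 3 new) → pick E (covers 2 new) → pick I (covers 1 new). Total picks: 4.
(The true minimum cover uses only 3 guard posts, so greedy is not optimal here.)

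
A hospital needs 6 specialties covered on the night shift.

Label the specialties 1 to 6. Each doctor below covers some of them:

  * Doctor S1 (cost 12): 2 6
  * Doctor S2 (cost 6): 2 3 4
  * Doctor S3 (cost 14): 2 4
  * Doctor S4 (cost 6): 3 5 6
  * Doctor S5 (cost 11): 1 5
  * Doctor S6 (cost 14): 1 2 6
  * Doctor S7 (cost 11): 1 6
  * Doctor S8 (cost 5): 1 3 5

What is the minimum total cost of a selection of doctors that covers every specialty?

S2, S4, S8 together cover every specialty (S2 ∪ S4 ∪ S8 = {1, 2, 3, 4, 5, 6}); total cost 6 + 6 + 5 = 17.
No covering selection has total cost below 17.

17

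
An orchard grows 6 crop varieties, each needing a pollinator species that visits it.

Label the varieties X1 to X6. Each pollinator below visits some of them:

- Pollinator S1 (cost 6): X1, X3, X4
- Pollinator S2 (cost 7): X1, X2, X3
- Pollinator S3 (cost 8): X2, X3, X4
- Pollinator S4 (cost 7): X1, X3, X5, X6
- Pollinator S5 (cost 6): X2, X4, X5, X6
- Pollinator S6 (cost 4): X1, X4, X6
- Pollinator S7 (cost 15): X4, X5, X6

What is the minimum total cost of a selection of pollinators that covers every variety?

12

S1, S5 together cover every variety (S1 ∪ S5 = {X1, X2, X3, X4, X5, X6}); total cost 6 + 6 = 12.
The greedy pick S6, S5, S1 costs 16; no covering selection beats 12.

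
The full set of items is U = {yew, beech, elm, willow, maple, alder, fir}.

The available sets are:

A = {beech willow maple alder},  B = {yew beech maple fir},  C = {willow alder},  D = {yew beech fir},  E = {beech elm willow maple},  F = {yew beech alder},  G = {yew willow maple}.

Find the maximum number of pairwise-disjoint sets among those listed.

2

B, C are pairwise disjoint (B={yew,beech,maple,fir}; C={willow,alder}).
Every remaining set overlaps one of these, and no 3 of the listed sets are pairwise disjoint, so 2 is the maximum.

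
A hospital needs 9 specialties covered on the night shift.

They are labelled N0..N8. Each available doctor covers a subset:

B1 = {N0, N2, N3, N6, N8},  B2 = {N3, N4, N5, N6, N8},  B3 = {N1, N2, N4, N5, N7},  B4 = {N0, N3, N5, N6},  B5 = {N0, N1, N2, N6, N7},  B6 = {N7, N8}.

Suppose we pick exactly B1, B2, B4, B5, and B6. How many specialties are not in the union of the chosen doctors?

0

Union of B1, B2, B4, B5, B6 = {N0, N1, N2, N3, N4, N5, N6, N7, N8} — that's every specialty, so 0 are uncovered.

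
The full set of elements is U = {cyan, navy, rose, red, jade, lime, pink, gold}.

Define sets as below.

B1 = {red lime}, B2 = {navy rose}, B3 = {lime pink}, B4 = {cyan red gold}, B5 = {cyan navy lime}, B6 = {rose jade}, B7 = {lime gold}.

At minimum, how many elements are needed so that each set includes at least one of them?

The 3 elements {rose, lime, gold} hit every set.
The sets B3, B4, B6 are pairwise disjoint, so any hitting set needs a separate element for each — at least 3. Hence 3 is optimal.

3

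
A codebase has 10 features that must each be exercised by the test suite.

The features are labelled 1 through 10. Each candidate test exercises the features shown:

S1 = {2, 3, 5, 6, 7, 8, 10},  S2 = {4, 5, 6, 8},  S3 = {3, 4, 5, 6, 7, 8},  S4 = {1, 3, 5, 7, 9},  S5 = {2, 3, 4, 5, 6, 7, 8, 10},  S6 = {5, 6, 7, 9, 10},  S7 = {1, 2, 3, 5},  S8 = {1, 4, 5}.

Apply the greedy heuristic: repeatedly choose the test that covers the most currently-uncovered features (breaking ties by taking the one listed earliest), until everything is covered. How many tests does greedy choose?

Greedy: pick S5 (covers 8 new) → pick S4 (covers 2 new). Total picks: 2.

2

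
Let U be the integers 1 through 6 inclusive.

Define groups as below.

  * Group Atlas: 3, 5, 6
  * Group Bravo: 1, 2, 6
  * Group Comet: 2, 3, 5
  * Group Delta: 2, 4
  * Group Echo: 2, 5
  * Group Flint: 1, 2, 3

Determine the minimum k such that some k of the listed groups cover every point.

3

Bravo and Comet and Delta together: Bravo ∪ Comet ∪ Delta = {1, 2, 3, 4, 5, 6} — every point is covered.
Only Delta contains 4, so Delta is forced; the remaining 4 points need at least 2 more groups (each remaining group adds at most 3) — so at least 3 groups are needed, and 3 is optimal.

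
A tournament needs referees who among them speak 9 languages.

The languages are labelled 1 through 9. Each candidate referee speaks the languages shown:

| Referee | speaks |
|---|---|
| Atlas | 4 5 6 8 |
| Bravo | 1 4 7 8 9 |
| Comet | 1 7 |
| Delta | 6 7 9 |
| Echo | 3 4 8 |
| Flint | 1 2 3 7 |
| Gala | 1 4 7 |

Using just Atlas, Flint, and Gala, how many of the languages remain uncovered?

Union of Atlas, Flint, Gala = {1, 2, 3, 4, 5, 6, 7, 8}.
Not covered: 9 — 1 language.

1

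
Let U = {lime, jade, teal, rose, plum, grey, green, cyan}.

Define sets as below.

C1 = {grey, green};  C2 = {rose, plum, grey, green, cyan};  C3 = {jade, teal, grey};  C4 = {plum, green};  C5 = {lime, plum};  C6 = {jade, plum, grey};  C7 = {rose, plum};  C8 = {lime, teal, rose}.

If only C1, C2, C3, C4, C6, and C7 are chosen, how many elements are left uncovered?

1

Union of C1, C2, C3, C4, C6, C7 = {jade, teal, rose, plum, grey, green, cyan}.
Not covered: lime — 1 element.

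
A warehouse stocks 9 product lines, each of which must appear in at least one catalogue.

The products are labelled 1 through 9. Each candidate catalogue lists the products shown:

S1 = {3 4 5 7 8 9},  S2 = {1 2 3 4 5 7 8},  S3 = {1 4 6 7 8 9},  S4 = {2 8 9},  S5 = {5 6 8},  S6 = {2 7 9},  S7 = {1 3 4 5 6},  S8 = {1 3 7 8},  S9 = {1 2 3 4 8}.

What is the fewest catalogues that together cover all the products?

S2 and S3 together: S2 ∪ S3 = {1, 2, 3, 4, 5, 6, 7, 8, 9} — every product is covered.
No single catalogue has all 9 products (the largest, S2, has 7), so 2 is optimal.

2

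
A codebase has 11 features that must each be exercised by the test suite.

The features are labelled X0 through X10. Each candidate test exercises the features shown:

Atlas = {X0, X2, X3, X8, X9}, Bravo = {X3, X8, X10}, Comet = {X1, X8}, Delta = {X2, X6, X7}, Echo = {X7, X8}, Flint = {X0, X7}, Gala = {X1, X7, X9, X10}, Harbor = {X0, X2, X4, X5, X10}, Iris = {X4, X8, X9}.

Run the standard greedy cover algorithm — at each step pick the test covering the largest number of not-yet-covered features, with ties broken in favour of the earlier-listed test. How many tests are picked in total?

Greedy: pick Atlas (covers 5 new) → pick Gala (covers 3 new) → pick Harbor (covers 2 new) → pick Delta (covers 1 new). Total picks: 4.

4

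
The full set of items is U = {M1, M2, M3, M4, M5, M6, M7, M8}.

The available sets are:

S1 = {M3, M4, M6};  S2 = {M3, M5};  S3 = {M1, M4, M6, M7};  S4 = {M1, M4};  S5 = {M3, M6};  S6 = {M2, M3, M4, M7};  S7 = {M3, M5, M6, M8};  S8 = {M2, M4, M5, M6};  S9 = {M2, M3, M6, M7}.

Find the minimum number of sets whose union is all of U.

S3, S7, and S9 cover everything between them: the union {M1, M2, M3, M4, M5, M6, M7, M8} is all of U.
Only S7 contains M8, so S7 is forced; the remaining 4 items need at least 2 more sets (each remaining set adds at most 3) — so at least 3 sets are needed, and 3 is optimal.

3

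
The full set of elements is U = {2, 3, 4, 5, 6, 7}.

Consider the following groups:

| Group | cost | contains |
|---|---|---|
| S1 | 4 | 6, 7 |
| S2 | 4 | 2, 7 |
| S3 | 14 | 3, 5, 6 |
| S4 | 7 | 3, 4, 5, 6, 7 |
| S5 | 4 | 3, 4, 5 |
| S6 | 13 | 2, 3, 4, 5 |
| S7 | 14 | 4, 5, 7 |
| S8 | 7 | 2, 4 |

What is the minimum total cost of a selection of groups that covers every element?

11

S2, S4 together cover every element (S2 ∪ S4 = {2, 3, 4, 5, 6, 7}); total cost 4 + 7 = 11.
The greedy pick S5, S1, S2 costs 12; no covering selection beats 11.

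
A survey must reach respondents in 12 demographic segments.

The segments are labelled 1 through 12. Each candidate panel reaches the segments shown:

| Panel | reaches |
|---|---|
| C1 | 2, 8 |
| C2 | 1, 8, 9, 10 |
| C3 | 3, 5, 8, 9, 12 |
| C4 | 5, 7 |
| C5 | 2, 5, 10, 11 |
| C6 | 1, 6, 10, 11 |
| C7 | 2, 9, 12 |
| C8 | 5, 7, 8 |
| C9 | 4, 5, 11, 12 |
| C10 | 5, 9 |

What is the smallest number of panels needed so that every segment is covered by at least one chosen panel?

C1 and C3 and C4 and C6 and C9 together: C1 ∪ C3 ∪ C4 ∪ C6 ∪ C9 = {1, 2, 3, 4, 5, 6, 7, 8, 9, 10, 11, 12} — every segment is covered.
No 4 of the 10 panels cover everything (all 210 combinations miss at least one segment), so 5 is optimal.

5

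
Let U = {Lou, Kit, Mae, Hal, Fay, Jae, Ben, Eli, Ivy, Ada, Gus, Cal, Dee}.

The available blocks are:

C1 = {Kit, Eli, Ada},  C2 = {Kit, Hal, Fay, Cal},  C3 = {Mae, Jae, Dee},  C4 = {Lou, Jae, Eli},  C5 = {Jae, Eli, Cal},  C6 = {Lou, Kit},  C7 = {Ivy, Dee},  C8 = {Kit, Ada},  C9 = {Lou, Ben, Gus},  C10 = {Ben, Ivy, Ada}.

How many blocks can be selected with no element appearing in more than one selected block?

4

C5, C7, C8, C9 are pairwise disjoint (C5={Jae,Eli,Cal}; C7={Ivy,Dee}; C8={Kit,Ada}; C9={Lou,Ben,Gus}).
Every remaining block overlaps one of these, and no 5 of the listed blocks are pairwise disjoint, so 4 is the maximum.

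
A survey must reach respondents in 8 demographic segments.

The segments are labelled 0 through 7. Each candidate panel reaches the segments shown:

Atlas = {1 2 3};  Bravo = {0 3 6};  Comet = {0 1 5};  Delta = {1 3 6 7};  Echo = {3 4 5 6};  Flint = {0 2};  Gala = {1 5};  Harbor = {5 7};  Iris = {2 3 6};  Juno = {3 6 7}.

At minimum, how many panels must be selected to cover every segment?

Take {Delta, Echo, Flint}. Their union is {0, 1, 2, 3, 4, 5, 6, 7}, which is all 8 segments.
Only Echo contains 4, so Echo is forced; the remaining 4 segments need at least 2 more panels (each remaining panel adds at most 2) — so at least 3 panels are needed, and 3 is optimal.

3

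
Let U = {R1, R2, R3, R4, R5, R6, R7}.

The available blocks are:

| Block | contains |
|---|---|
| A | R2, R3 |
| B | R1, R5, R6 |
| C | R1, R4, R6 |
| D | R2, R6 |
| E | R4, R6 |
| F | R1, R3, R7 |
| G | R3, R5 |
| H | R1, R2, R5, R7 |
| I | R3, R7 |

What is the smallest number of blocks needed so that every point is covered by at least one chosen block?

3

C, G, and H cover everything between them: the union {R1, R2, R3, R4, R5, R6, R7} is all of U.
No 2 of the 9 blocks cover everything (all 36 combinations miss at least one point), so 3 is optimal.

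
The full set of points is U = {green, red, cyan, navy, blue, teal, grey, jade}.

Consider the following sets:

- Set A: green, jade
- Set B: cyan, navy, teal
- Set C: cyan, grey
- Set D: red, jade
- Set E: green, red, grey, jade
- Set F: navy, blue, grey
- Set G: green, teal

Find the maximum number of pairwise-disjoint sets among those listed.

D, F, G are pairwise disjoint (D={red,jade}; F={navy,blue,grey}; G={green,teal}).
Every remaining set overlaps one of these, and no 4 of the listed sets are pairwise disjoint, so 3 is the maximum.

3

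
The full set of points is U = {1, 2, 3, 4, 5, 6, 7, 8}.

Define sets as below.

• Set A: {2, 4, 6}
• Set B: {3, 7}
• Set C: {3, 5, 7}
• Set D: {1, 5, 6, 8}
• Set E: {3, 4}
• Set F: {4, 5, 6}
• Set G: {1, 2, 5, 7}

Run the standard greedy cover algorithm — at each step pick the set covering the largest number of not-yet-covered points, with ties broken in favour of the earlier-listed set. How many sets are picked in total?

Greedy: pick D (covers 4 new) → pick A (covers 2 new) → pick B (covers 2 new). Total picks: 3.

3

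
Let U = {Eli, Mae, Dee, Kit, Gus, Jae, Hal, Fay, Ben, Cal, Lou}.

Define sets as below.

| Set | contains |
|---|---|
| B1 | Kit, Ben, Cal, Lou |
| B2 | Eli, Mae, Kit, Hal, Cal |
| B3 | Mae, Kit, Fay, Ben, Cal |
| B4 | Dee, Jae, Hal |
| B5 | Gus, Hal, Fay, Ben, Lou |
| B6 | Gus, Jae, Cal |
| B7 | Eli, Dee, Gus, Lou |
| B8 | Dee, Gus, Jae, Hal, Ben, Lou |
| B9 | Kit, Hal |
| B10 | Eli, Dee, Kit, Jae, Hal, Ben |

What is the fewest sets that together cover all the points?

3

B2 and B5 and B8 together: B2 ∪ B5 ∪ B8 = {Eli, Mae, Dee, Kit, Gus, Jae, Hal, Fay, Ben, Cal, Lou} — every point is covered.
No 2 of the 10 sets cover everything (all 45 combinations miss at least one point), so 3 is optimal.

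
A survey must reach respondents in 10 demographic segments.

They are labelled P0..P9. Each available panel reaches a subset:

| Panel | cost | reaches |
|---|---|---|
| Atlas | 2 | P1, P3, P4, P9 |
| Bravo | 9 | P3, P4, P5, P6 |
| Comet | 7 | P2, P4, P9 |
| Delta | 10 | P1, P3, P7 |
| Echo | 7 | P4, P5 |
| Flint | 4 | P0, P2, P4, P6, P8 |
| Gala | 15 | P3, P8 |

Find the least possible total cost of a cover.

Atlas, Delta, Echo, Flint together cover every segment (Atlas ∪ Delta ∪ Echo ∪ Flint = {P0, P1, P2, P3, P4, P5, P6, P7, P8, P9}); total cost 2 + 10 + 7 + 4 = 23.
No covering selection has total cost below 23.

23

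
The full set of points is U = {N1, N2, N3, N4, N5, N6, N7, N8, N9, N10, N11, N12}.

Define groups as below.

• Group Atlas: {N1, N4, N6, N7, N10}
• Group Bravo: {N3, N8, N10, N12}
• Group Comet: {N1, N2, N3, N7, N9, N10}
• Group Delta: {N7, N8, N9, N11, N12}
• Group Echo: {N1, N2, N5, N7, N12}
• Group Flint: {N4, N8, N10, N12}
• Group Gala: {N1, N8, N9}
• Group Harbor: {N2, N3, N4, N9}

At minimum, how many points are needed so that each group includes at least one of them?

The 3 points {N1, N4, N12} hit every group.
No choice of 2 points meets every group, so 3 is the minimum.

3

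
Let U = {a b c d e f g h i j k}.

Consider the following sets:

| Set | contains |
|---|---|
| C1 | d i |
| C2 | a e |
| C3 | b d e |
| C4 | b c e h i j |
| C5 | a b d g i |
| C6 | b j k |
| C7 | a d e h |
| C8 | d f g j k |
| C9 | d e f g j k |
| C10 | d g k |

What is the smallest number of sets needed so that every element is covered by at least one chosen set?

3

C4, C5, and C8 cover everything between them: the union {a, b, c, d, e, f, g, h, i, j, k} is all of U.
Only C4 contains c, so C4 is forced; the remaining 5 elements need at least 2 more sets (each remaining set adds at most 4) — so at least 3 sets are needed, and 3 is optimal.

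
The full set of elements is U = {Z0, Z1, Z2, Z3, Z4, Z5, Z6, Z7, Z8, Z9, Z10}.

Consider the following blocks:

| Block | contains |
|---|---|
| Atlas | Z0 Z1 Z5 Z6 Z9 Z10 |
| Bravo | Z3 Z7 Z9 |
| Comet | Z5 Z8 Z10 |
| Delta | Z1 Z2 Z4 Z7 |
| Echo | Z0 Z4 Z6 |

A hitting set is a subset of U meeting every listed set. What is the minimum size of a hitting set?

The 3 elements {Z4, Z9, Z10} hit every block.
The blocks Bravo, Comet, Echo are pairwise disjoint, so any hitting set needs a separate element for each — at least 3. Hence 3 is optimal.

3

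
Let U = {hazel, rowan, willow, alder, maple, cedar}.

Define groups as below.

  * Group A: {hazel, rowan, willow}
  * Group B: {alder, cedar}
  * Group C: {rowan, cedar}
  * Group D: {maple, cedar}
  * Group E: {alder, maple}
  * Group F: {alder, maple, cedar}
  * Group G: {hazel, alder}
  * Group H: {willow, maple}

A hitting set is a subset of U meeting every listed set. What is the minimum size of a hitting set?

T = {rowan, alder, maple} meets every group (each contains at least one member of T), and |T| = 3.
The groups C, G, H are pairwise disjoint, so any hitting set needs a separate item for each — at least 3. Hence 3 is optimal.

3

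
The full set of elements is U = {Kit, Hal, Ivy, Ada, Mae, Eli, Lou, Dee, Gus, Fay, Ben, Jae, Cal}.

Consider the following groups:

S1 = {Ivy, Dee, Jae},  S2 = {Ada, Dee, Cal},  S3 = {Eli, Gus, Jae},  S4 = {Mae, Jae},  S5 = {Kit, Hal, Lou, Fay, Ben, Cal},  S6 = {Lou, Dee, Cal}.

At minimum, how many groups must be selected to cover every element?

Take {S1, S2, S3, S4, S5}. Their union is {Kit, Hal, Ivy, Ada, Mae, Eli, Lou, Dee, Gus, Fay, Ben, Jae, Cal}, which is all 13 elements.
No 4 of the 6 groups cover everything (all 15 combinations miss at least one element), so 5 is optimal.

5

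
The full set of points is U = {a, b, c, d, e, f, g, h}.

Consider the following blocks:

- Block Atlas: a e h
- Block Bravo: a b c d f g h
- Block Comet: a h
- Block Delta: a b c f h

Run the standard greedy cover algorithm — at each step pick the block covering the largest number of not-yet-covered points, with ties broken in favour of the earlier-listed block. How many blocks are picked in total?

2

Greedy: pick Bravo (covers 7 new) → pick Atlas (covers 1 new). Total picks: 2.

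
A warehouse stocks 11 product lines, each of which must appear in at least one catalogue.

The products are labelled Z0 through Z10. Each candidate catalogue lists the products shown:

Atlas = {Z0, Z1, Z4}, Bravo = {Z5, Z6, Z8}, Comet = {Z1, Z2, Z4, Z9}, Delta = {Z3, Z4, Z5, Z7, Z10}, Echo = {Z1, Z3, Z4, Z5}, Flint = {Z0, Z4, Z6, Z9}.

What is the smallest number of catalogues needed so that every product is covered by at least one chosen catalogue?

Take {Bravo, Comet, Delta, Flint}. Their union is {Z0, Z1, Z2, Z3, Z4, Z5, Z6, Z7, Z8, Z9, Z10}, which is all 11 products.
No 3 of the 6 catalogues cover everything (all 20 combinations miss at least one product), so 4 is optimal.

4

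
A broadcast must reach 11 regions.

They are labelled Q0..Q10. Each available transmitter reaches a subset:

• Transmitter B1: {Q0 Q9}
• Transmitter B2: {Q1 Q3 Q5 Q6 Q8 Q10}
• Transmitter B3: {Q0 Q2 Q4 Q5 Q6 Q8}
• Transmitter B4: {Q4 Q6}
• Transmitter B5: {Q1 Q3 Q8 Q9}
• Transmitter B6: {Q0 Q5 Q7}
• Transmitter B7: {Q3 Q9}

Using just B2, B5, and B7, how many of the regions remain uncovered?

4

Union of B2, B5, B7 = {Q1, Q3, Q5, Q6, Q8, Q9, Q10}.
Not covered: Q0, Q2, Q4, Q7 — 4 regions.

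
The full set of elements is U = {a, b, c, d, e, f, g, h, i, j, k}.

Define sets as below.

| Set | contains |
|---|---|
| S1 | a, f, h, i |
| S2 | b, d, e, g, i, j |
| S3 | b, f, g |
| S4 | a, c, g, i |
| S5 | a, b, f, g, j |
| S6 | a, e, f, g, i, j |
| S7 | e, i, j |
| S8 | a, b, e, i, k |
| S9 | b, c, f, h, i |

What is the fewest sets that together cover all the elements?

3

S2, S8, and S9 cover everything between them: the union {a, b, c, d, e, f, g, h, i, j, k} is all of U.
Only S2 contains d, so S2 is forced; the remaining 5 elements need at least 2 more sets (each remaining set adds at most 3) — so at least 3 sets are needed, and 3 is optimal.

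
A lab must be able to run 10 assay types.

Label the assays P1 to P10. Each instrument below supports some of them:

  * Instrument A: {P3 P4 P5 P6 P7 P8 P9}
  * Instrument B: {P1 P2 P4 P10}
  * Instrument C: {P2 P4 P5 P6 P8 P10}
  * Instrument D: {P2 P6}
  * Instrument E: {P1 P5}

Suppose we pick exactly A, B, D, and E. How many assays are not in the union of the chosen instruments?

0

Union of A, B, D, E = {P1, P2, P3, P4, P5, P6, P7, P8, P9, P10} — that's every assay, so 0 are uncovered.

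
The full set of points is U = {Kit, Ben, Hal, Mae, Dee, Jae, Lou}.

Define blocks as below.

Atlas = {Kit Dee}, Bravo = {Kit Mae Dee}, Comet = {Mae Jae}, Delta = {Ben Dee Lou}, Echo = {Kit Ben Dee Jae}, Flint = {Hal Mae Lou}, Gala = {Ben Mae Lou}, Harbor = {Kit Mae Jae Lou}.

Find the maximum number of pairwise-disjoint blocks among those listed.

2

Atlas, Gala are pairwise disjoint (Atlas={Kit,Dee}; Gala={Ben,Mae,Lou}).
Every remaining block overlaps one of these, and no 3 of the listed blocks are pairwise disjoint, so 2 is the maximum.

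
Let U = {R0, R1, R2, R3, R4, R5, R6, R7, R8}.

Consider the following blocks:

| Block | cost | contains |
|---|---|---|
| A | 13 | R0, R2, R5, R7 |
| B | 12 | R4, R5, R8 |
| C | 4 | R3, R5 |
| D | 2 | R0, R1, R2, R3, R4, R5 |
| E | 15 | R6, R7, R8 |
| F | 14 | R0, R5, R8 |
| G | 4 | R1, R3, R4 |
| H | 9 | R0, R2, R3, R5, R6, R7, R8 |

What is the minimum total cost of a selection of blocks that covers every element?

11

D, H together cover every element (D ∪ H = {R0, R1, R2, R3, R4, R5, R6, R7, R8}); total cost 2 + 9 = 11.
No covering selection has total cost below 11.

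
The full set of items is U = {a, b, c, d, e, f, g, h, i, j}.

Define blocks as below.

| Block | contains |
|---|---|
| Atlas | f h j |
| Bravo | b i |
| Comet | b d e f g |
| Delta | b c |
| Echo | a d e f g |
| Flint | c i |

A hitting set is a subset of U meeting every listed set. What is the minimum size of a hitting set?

The 3 items {b, f, i} hit every block.
No choice of 2 items meets every block, so 3 is the minimum.

3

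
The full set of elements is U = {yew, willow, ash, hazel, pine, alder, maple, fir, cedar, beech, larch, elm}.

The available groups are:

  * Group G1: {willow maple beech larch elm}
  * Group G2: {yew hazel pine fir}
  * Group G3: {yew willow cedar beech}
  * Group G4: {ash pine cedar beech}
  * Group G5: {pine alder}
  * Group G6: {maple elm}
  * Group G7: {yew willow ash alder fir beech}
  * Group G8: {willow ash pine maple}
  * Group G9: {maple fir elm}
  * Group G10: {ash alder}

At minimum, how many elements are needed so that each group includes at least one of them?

4

The 4 elements {willow, ash, pine, elm} hit every group.
No choice of 3 elements meets every group, so 4 is the minimum.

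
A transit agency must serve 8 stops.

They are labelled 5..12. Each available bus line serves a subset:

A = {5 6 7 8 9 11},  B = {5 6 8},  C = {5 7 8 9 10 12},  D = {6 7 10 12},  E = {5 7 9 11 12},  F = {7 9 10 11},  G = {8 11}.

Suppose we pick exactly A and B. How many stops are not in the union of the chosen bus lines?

2

Union of A, B = {5, 6, 7, 8, 9, 11}.
Not covered: 10, 12 — 2 stops.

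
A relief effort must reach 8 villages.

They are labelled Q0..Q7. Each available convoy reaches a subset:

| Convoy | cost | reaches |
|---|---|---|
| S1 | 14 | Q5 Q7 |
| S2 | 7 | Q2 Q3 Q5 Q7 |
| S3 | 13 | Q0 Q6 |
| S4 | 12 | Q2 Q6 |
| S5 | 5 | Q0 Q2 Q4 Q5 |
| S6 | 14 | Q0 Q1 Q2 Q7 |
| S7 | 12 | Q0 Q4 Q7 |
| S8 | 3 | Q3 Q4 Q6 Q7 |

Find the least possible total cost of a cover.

22

S5, S6, S8 together cover every village (S5 ∪ S6 ∪ S8 = {Q0, Q1, Q2, Q3, Q4, Q5, Q6, Q7}); total cost 5 + 14 + 3 = 22.
No covering selection has total cost below 22.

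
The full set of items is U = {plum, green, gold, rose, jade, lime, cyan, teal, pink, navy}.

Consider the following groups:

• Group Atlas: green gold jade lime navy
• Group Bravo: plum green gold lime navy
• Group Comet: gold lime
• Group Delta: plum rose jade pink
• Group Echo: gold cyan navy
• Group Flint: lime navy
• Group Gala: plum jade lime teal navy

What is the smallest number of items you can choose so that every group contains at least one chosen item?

H = {plum, lime, cyan} meets every group (each contains at least one member of H), and |H| = 3.
No choice of 2 items meets every group, so 3 is the minimum.

3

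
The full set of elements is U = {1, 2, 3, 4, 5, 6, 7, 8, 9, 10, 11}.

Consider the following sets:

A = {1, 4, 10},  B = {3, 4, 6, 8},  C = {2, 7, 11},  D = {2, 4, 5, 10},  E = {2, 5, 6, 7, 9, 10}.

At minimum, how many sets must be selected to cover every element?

A and B and C and E together: A ∪ B ∪ C ∪ E = {1, 2, 3, 4, 5, 6, 7, 8, 9, 10, 11} — every element is covered.
No 3 of the 5 sets cover everything (all 10 combinations miss at least one element), so 4 is optimal.

4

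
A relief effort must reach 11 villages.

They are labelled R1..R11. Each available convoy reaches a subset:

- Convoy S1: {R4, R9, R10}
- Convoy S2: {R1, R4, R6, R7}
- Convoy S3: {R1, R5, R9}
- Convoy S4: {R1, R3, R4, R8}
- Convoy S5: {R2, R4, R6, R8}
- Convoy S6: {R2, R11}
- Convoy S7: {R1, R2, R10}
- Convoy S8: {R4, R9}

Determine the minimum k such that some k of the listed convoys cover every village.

5

Take {S1, S2, S3, S4, S6}. Their union is {R1, R2, R3, R4, R5, R6, R7, R8, R9, R10, R11}, which is all 11 villages.
Only S4 contains R3, so S4 is forced; the remaining 7 villages need at least 4 more convoys (each remaining convoy adds at most 2) — so at least 5 convoys are needed, and 5 is optimal.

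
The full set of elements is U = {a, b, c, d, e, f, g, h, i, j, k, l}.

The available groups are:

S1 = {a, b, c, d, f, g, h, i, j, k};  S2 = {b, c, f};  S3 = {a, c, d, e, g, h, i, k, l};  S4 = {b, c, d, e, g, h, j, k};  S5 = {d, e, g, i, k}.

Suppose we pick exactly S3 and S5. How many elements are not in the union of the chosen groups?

Union of S3, S5 = {a, c, d, e, g, h, i, k, l}.
Not covered: b, f, j — 3 elements.

3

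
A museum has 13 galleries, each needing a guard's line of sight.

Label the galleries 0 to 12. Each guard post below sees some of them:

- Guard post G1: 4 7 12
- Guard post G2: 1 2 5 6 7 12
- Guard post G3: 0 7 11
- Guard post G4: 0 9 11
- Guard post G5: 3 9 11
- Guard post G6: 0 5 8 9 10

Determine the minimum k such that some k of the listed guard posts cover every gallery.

G1 and G2 and G5 and G6 together: G1 ∪ G2 ∪ G5 ∪ G6 = {0, 1, 2, 3, 4, 5, 6, 7, 8, 9, 10, 11, 12} — every gallery is covered.
No 3 of the 6 guard posts cover everything (all 20 combinations miss at least one gallery), so 4 is optimal.

4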